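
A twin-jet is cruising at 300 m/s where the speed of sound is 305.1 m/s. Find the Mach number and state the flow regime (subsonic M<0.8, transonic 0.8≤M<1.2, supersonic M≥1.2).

M = 0.983 (transonic)

M = v/a = 300 / 305.1 = 0.983
M = 0.983 → transonic.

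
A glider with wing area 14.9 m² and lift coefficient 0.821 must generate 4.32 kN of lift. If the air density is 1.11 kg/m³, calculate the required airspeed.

v = 25.2 m/s

L = ½ρv²S·CL ⇒ v = √(2L/(ρ·S·CL))
v = √(2 × 4320 / (1.11 × 14.9 × 0.821)) = √636.3 = 25.2 m/s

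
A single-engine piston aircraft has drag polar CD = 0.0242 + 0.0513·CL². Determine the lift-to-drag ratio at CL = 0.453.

L/D = 13

CD = 0.0242 + 0.0513 × 0.453² = 0.03473
L/D = CL/CD = 0.453 / 0.03473 = 13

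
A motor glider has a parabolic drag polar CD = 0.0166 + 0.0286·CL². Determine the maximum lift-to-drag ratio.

For CD = CD0 + K·CL², (L/D)max occurs at CL* = √(CD0/K) and equals 1/(2√(K·CD0)).
(L/D)max = 1/(2√(0.0286 × 0.0166)) = 1/(2 × 0.02179) = 22.9

(L/D)max = 22.9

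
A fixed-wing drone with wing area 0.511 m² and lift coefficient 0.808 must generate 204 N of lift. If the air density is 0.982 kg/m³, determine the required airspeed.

v = 31.7 m/s

L = ½ρv²S·CL ⇒ v = √(2L/(ρ·S·CL))
v = √(2 × 204 / (0.982 × 0.511 × 0.808)) = √1006 = 31.7 m/s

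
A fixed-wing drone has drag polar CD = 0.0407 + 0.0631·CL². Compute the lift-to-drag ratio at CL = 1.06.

L/D = 9.5

CD = 0.0407 + 0.0631 × 1.06² = 0.1116
L/D = CL/CD = 1.06 / 0.1116 = 9.5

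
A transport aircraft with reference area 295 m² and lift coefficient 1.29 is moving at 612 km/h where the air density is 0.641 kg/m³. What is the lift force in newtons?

L = 3.52×10^6 N

Convert speed: v = 612 km/h ÷ 3.6 = 170 m/s.
Dynamic pressure q = ½ρv² = ½ × 0.641 × 170² = 9262 Pa.
L = q·S·CL = 9262 × 295 × 1.29 = 3.52×10^6 N ≈ 3520 kN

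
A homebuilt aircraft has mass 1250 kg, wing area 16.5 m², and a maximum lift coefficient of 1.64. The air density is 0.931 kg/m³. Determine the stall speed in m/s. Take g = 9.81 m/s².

V_stall = 31.2 m/s

Stall occurs when L = W at CL,max. W = mg = 1250 × 9.81 = 12260 N.
V_stall = √(2W/(ρ·S·CL,max)) = √(2 × 12260 / (0.931 × 16.5 × 1.64))
V_stall = √973.5 = 31.2 m/s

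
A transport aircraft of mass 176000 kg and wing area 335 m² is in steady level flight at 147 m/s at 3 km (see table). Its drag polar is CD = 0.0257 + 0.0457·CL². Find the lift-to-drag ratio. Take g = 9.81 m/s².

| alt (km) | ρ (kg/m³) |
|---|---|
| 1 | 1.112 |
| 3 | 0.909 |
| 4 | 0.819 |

L/D = 13.7

At 3 km, from the table: ρ = 0.909 kg/m³.
Weight W = mg = 176000 × 9.81 = 1.7266×10^6 N; in level flight L = W.
q = ½ρv² = ½ × 0.909 × 147² = 9821 Pa.
Required CL = L/(qS) = 1.7266×10^6/(9821·335) = 0.5248.
CD = 0.0257 + 0.0457 × 0.5248² = 0.03828.
L/D = CL/CD = 0.5248 / 0.03828 = 13.7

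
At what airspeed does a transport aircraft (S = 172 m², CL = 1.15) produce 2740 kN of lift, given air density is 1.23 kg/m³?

L = ½ρv²S·CL ⇒ v = √(2L/(ρ·S·CL))
v = √(2 × 2.74×10^6 / (1.23 × 172 × 1.15)) = √22520 = 150 m/s

v = 150 m/s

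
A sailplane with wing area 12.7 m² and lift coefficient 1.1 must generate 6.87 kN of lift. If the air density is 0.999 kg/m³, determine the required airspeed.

v = 31.4 m/s

L = ½ρv²S·CL ⇒ v = √(2L/(ρ·S·CL))
v = √(2 × 6870 / (0.999 × 12.7 × 1.1)) = √984.5 = 31.4 m/s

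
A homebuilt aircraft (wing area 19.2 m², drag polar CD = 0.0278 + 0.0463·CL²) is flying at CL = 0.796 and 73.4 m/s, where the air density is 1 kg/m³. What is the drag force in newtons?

CD = 0.0278 + 0.0463 × 0.796² = 0.05714
D = ½ρv²S·CD = ½ × 1 × 73.4² × 19.2 × 0.05714 = 2960 N

D = 2960 N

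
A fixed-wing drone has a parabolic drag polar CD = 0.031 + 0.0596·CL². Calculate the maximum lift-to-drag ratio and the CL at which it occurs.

(L/D)max = 11.6, at CL = 0.721

For CD = CD0 + K·CL², (L/D)max occurs at CL* = √(CD0/K) and equals 1/(2√(K·CD0)).
(L/D)max = 1/(2√(0.0596 × 0.031)) = 1/(2 × 0.04298) = 11.6
CL* = √(0.031/0.0596) = 0.721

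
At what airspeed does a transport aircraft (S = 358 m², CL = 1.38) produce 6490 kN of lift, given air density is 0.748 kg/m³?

L = ½ρv²S·CL ⇒ v = √(2L/(ρ·S·CL))
v = √(2 × 6.49×10^6 / (0.748 × 358 × 1.38)) = √35120 = 187 m/s

v = 187 m/s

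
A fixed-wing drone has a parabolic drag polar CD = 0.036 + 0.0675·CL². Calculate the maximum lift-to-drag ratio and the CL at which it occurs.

For CD = CD0 + K·CL², (L/D)max occurs at CL* = √(CD0/K) and equals 1/(2√(K·CD0)).
(L/D)max = 1/(2√(0.0675 × 0.036)) = 1/(2 × 0.0493) = 10.1
CL* = √(0.036/0.0675) = 0.73

(L/D)max = 10.1, at CL = 0.73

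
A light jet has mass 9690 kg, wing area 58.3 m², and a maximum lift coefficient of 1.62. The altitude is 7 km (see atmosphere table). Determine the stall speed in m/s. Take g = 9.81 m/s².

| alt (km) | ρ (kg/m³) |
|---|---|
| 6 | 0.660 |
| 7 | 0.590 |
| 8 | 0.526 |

At 7 km, from the table: ρ = 0.590 kg/m³.
Stall occurs when L = W at CL,max. W = mg = 9690 × 9.81 = 95060 N.
V_stall = √(2W/(ρ·S·CL,max)) = √(2 × 95060 / (0.59 × 58.3 × 1.62))
V_stall = √3412 = 58.4 m/s

V_stall = 58.4 m/s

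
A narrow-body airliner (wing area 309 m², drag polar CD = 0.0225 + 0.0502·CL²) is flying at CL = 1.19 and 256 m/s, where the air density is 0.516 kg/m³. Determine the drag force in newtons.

CD = 0.0225 + 0.0502 × 1.19² = 0.09359
D = ½ρv²S·CD = ½ × 0.516 × 256² × 309 × 0.09359 = 4.89×10^5 N

D = 4.89×10^5 N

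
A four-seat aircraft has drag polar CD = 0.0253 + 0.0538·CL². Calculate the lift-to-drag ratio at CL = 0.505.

L/D = 12.9

CD = 0.0253 + 0.0538 × 0.505² = 0.03902
L/D = CL/CD = 0.505 / 0.03902 = 12.9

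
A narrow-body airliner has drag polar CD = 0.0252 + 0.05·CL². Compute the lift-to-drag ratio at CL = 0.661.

CD = 0.0252 + 0.05 × 0.661² = 0.04705
L/D = CL/CD = 0.661 / 0.04705 = 14.1

L/D = 14.1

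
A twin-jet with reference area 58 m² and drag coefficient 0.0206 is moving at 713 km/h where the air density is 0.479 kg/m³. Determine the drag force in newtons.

Convert speed: v = 713 km/h ÷ 3.6 = 198.1 m/s.
D = ½ρv²S·CD = ½ × 0.479 × 198.1² × 58 × 0.0206 = 11200 N ≈ 11.2 kN

D = 11200 N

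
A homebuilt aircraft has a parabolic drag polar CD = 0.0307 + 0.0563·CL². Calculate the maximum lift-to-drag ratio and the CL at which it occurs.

For CD = CD0 + K·CL², (L/D)max occurs at CL* = √(CD0/K) and equals 1/(2√(K·CD0)).
(L/D)max = 1/(2√(0.0563 × 0.0307)) = 1/(2 × 0.04157) = 12
CL* = √(0.0307/0.0563) = 0.738

(L/D)max = 12, at CL = 0.738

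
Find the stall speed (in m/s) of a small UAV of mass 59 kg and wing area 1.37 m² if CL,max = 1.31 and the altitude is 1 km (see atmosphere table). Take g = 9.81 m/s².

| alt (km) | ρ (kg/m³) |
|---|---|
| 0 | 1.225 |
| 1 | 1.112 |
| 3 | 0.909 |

At 1 km, from the table: ρ = 1.112 kg/m³.
Stall occurs when L = W at CL,max. W = mg = 59 × 9.81 = 578.8 N.
V_stall = √(2W/(ρ·S·CL,max)) = √(2 × 578.8 / (1.112 × 1.37 × 1.31))
V_stall = √580 = 24.1 m/s

V_stall = 24.1 m/s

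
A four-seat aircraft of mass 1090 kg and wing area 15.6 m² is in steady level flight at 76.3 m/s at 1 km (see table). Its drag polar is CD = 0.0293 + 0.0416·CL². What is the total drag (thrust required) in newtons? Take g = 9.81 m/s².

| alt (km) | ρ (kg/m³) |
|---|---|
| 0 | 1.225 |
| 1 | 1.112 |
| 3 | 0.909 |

At 1 km, from the table: ρ = 1.112 kg/m³.
Weight W = mg = 1090 × 9.81 = 10693 N; in level flight L = W.
Dynamic pressure q = 0.5 × 1.112 × 76.3² = 3237 Pa.
Required CL = L/(qS) = 10693/(3237·15.6) = 0.2118.
CD = 0.0293 + 0.0416 × 0.2118² = 0.03117.
D = q·S·CD = 3237 × 15.6 × 0.03117 = 1574 N

D = 1570 N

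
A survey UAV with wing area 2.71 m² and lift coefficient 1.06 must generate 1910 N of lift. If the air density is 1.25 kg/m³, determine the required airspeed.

L = ½ρv²S·CL ⇒ v = √(2L/(ρ·S·CL))
v = √(2 × 1910 / (1.25 × 2.71 × 1.06)) = √1064 = 32.6 m/s

v = 32.6 m/s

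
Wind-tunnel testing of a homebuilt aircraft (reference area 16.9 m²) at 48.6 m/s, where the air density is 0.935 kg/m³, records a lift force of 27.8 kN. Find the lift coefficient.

From L = ½ρv²S·CL, rearranging gives CL = 2L/(ρv²S).
CL = 2 × 27800 / (0.935 × 48.6² × 16.9) = 1.49

CL = 1.49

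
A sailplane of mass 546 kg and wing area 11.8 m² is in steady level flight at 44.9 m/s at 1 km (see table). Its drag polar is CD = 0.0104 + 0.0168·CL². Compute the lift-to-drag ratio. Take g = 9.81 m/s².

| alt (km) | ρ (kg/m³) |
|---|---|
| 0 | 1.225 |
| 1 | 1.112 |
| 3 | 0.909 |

L/D = 30.8

At 1 km, from the table: ρ = 1.112 kg/m³.
Level flight ⇒ L = W = m·g = 546 × 9.81 = 5356.3 N.
Dynamic pressure q = 0.5 × 1.112 × 44.9² = 1121 Pa.
CL = 2W/(ρv²S) = 2×5356.3/(1.112×44.9²×11.8) = 0.405.
CD = 0.0104 + 0.0168 × 0.405² = 0.01316.
L/D = CL/CD = 0.405 / 0.01316 = 30.8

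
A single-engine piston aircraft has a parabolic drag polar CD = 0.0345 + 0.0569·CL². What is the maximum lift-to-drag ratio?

For CD = CD0 + K·CL², (L/D)max occurs at CL* = √(CD0/K) and equals 1/(2√(K·CD0)).
(L/D)max = 1/(2√(0.0569 × 0.0345)) = 1/(2 × 0.04431) = 11.3

(L/D)max = 11.3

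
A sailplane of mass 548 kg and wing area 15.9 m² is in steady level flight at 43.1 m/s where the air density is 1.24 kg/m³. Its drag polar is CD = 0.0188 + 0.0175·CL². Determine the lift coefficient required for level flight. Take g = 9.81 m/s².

In steady level flight, lift balances weight: W = mg = 548 × 9.81 = 5375.9 N.
q = ½ρv² = ½ × 1.24 × 43.1² = 1152 Pa.
Required CL = L/(qS) = 5375.9/(1152·15.9) = 0.2936.

CL = 0.294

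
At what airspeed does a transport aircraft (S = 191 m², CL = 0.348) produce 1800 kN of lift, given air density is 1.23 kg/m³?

L = ½ρv²S·CL ⇒ v = √(2L/(ρ·S·CL))
v = √(2 × 1.8×10^6 / (1.23 × 191 × 0.348)) = √44030 = 210 m/s

v = 210 m/s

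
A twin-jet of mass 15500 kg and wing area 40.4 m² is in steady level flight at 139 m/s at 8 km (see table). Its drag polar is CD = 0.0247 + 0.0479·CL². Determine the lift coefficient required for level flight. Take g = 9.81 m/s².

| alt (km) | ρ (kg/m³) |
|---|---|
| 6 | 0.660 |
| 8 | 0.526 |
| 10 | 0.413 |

CL = 0.741

At 8 km, from the table: ρ = 0.526 kg/m³.
In steady level flight, lift balances weight: W = mg = 15500 × 9.81 = 1.5206×10^5 N.
Dynamic pressure q = 0.5 × 0.526 × 139² = 5081 Pa.
CL = W/(q·S) = 1.5206×10^5 / (5081 × 40.4) = 0.7407.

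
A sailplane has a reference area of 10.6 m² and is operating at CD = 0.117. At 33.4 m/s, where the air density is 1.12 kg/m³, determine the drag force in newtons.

D = 775 N

Dynamic pressure q = ½ρv² = ½ × 1.12 × 33.4² = 624.7 Pa.
D = q·S·CD = 624.7 × 10.6 × 0.117 = 775 N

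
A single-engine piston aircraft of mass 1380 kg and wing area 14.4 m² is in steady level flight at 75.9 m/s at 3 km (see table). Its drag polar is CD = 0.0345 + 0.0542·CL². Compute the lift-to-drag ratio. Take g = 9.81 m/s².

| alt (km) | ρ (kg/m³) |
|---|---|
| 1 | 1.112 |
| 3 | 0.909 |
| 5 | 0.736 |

L/D = 8.65

At 3 km, from the table: ρ = 0.909 kg/m³.
In steady level flight, lift balances weight: W = mg = 1380 × 9.81 = 13538 N.
Dynamic pressure q = 0.5 × 0.909 × 75.9² = 2618 Pa.
Required CL = L/(qS) = 13538/(2618·14.4) = 0.3591.
CD = 0.0345 + 0.0542 × 0.3591² = 0.04149.
L/D = CL/CD = 0.3591 / 0.04149 = 8.65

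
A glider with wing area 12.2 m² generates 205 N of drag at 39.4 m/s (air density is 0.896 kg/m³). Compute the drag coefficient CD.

From D = ½ρv²S·CD, rearranging gives CD = 2D/(ρv²S).
CD = 2 × 205 / (0.896 × 39.4² × 12.2) = 0.0242

CD = 0.0242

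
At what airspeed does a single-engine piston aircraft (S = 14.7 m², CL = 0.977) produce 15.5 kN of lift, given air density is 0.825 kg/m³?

L = ½ρv²S·CL ⇒ v = √(2L/(ρ·S·CL))
v = √(2 × 15500 / (0.825 × 14.7 × 0.977)) = √2616 = 51.2 m/s

v = 51.2 m/s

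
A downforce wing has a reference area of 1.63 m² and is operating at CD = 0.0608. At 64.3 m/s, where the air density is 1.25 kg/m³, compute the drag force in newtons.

Dynamic pressure q = ½ρv² = ½ × 1.25 × 64.3² = 2584 Pa.
D = q·S·CD = 2584 × 1.63 × 0.0608 = 256 N

D = 256 N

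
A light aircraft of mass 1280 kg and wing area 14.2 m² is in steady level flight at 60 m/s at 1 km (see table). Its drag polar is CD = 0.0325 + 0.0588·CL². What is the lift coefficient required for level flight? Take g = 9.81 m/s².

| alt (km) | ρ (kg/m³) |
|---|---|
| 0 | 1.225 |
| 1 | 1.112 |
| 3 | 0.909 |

At 1 km, from the table: ρ = 1.112 kg/m³.
In steady level flight, lift balances weight: W = mg = 1280 × 9.81 = 12557 N.
q = ½ρv² = ½ × 1.112 × 60² = 2002 Pa.
CL = 2W/(ρv²S) = 2×12557/(1.112×60²×14.2) = 0.4418.

CL = 0.442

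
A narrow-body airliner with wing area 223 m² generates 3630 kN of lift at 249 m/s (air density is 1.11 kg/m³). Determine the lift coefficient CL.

CL = 0.473

From L = ½ρv²S·CL, rearranging gives CL = 2L/(ρv²S).
CL = 2 × 3.63×10^6 / (1.11 × 249² × 223) = 0.473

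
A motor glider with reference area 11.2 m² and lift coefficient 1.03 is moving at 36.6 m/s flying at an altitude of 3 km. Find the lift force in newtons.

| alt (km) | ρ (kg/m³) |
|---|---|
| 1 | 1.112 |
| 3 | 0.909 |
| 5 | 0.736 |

L = 7020 N

At 3 km, from the table: ρ = 0.909 kg/m³.
L = ½ρv²S·CL = ½ × 0.909 × 36.6² × 11.2 × 1.03 = 7020 N ≈ 7.02 kN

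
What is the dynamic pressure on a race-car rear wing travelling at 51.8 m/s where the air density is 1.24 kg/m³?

q = ½ρv² = ½ × 1.24 × 51.8² = 1660 Pa

q = 1660 Pa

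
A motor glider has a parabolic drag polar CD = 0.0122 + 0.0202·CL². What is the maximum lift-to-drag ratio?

(L/D)max = 31.9

For CD = CD0 + K·CL², (L/D)max occurs at CL* = √(CD0/K) and equals 1/(2√(K·CD0)).
(L/D)max = 1/(2√(0.0202 × 0.0122)) = 1/(2 × 0.0157) = 31.9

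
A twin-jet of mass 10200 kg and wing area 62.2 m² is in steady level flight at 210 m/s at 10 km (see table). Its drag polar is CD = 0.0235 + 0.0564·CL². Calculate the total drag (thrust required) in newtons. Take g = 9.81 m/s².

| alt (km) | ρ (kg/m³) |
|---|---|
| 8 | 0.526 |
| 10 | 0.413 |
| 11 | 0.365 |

D = 14300 N

At 10 km, from the table: ρ = 0.413 kg/m³.
Level flight ⇒ L = W = m·g = 10200 × 9.81 = 1.0006×10^5 N.
Dynamic pressure q = 0.5 × 0.413 × 210² = 9107 Pa.
CL = W/(q·S) = 1.0006×10^5 / (9107 × 62.2) = 0.1767.
CD = 0.0235 + 0.0564 × 0.1767² = 0.02526.
D = q·S·CD = 9107 × 62.2 × 0.02526 = 14310 N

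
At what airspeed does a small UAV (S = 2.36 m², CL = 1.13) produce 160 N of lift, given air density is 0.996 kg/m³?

L = ½ρv²S·CL ⇒ v = √(2L/(ρ·S·CL))
v = √(2 × 160 / (0.996 × 2.36 × 1.13)) = √120.5 = 11 m/s

v = 11 m/s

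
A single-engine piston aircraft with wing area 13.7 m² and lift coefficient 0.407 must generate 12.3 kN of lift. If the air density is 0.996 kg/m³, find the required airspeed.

v = 66.6 m/s

L = ½ρv²S·CL ⇒ v = √(2L/(ρ·S·CL))
v = √(2 × 12300 / (0.996 × 13.7 × 0.407)) = √4430 = 66.6 m/s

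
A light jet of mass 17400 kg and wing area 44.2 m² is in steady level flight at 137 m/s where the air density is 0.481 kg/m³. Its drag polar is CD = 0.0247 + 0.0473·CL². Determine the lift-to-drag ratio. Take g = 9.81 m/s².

Level flight ⇒ L = W = m·g = 17400 × 9.81 = 1.7069×10^5 N.
q = ½ρv² = ½ × 0.481 × 137² = 4514 Pa.
Required CL = L/(qS) = 1.7069×10^5/(4514·44.2) = 0.8555.
CD = 0.0247 + 0.0473 × 0.8555² = 0.05932.
L/D = CL/CD = 0.8555 / 0.05932 = 14.4

L/D = 14.4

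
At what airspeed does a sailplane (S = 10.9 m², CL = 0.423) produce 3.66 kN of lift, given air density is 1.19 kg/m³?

L = ½ρv²S·CL ⇒ v = √(2L/(ρ·S·CL))
v = √(2 × 3660 / (1.19 × 10.9 × 0.423)) = √1334 = 36.5 m/s

v = 36.5 m/s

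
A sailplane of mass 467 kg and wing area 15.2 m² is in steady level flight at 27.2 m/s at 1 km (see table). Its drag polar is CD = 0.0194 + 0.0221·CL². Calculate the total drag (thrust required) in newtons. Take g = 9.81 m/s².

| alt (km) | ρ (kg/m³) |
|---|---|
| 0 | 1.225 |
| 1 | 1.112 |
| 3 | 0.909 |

D = 195 N

At 1 km, from the table: ρ = 1.112 kg/m³.
Weight W = mg = 467 × 9.81 = 4581.3 N; in level flight L = W.
Dynamic pressure q = 0.5 × 1.112 × 27.2² = 411.4 Pa.
CL = W/(q·S) = 4581.3 / (411.4 × 15.2) = 0.7327.
CD = 0.0194 + 0.0221 × 0.7327² = 0.03126.
D = q·S·CD = 411.4 × 15.2 × 0.03126 = 195.5 N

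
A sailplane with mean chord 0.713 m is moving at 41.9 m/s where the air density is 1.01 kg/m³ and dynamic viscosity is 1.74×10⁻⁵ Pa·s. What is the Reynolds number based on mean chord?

Re = 1.73×10^6

Re = ρ·v·c/μ = 1.01 × 41.9 × 0.713 / (1.74×10⁻⁵) = 1.73×10^6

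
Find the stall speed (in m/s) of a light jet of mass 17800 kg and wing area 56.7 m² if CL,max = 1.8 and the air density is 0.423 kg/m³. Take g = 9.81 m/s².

V_stall = 89.9 m/s

At stall, lift equals weight: L = W = m·g = 17800 × 9.81 = 1.746×10^5 N.
V_stall = √(2W/(ρ·S·CL,max)) = √(2 × 1.746×10^5 / (0.423 × 56.7 × 1.8))
V_stall = √8090 = 89.9 m/s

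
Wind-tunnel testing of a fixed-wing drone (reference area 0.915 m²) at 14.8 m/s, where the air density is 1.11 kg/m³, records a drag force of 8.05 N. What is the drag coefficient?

CD = 0.0724

From D = ½ρv²S·CD, rearranging gives CD = 2D/(ρv²S).
CD = 2 × 8.05 / (1.11 × 14.8² × 0.915) = 0.0724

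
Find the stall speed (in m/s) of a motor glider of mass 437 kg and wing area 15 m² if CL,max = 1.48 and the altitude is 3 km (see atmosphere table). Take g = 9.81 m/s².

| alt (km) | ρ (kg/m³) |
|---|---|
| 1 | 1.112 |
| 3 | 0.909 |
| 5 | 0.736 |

V_stall = 20.6 m/s

At 3 km, from the table: ρ = 0.909 kg/m³.
Weight W = mg = 437 × 9.81 = 4287 N.
From L = ½ρV²S·CL,max = W: V_stall = √(2W/(ρSCL,max)) = √(2·4287/(0.909·15·1.48))
V_stall = √424.9 = 20.6 m/s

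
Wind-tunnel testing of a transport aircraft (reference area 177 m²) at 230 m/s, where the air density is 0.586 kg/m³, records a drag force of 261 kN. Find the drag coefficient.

From D = ½ρv²S·CD, rearranging gives CD = 2D/(ρv²S).
CD = 2 × 2.61×10^5 / (0.586 × 230² × 177) = 0.0951

CD = 0.0951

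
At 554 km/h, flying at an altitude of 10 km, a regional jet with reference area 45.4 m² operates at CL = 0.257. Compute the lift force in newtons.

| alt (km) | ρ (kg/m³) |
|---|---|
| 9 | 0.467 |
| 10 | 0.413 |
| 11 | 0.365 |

L = 57100 N

At 10 km, from the table: ρ = 0.413 kg/m³.
Convert speed: v = 554 km/h ÷ 3.6 = 153.9 m/s.
Dynamic pressure q = ½ρv² = ½ × 0.413 × 153.9² = 4890 Pa.
L = q·S·CL = 4890 × 45.4 × 0.257 = 57100 N ≈ 57.1 kN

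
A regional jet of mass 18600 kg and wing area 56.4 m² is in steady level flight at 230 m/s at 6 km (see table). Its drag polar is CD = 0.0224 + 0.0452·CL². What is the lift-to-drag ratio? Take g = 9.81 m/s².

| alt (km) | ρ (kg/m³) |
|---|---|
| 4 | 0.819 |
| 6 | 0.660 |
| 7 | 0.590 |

L/D = 7.74

At 6 km, from the table: ρ = 0.660 kg/m³.
In steady level flight, lift balances weight: W = mg = 18600 × 9.81 = 1.8247×10^5 N.
q = ½ρv² = ½ × 0.66 × 230² = 17460 Pa.
CL = 2W/(ρv²S) = 2×1.8247×10^5/(0.66×230²×56.4) = 0.1853.
CD = 0.0224 + 0.0452 × 0.1853² = 0.02395.
L/D = CL/CD = 0.1853 / 0.02395 = 7.74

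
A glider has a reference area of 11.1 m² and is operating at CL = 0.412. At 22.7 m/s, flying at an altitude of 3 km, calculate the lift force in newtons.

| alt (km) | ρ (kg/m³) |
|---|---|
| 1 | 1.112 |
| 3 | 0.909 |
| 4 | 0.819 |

At 3 km, from the table: ρ = 0.909 kg/m³.
L = ½ρv²S·CL = ½ × 0.909 × 22.7² × 11.1 × 0.412 = 1070 N

L = 1070 N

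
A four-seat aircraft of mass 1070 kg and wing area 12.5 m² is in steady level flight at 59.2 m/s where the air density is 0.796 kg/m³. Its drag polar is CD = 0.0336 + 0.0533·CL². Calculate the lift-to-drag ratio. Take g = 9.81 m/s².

L/D = 11.4

Level flight ⇒ L = W = m·g = 1070 × 9.81 = 10497 N.
Dynamic pressure q = 0.5 × 0.796 × 59.2² = 1395 Pa.
Required CL = L/(qS) = 10497/(1395·12.5) = 0.602.
CD = 0.0336 + 0.0533 × 0.602² = 0.05292.
L/D = CL/CD = 0.602 / 0.05292 = 11.4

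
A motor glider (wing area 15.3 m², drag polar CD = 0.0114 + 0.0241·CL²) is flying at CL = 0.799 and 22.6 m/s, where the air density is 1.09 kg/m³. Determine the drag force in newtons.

D = 114 N

CD = 0.0114 + 0.0241 × 0.799² = 0.02679
D = ½ρv²S·CD = ½ × 1.09 × 22.6² × 15.3 × 0.02679 = 114 N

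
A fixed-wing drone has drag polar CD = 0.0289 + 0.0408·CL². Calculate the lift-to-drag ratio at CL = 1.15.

CD = 0.0289 + 0.0408 × 1.15² = 0.08286
L/D = CL/CD = 1.15 / 0.08286 = 13.9

L/D = 13.9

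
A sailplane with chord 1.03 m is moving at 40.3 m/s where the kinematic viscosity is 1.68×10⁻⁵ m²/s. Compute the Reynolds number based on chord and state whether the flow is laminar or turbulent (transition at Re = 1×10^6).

Re = 2.47×10^6 (turbulent)

Re = v·c/ν = 40.3 × 1.03 / (1.68×10⁻⁵) = 2.47×10^6
Since 2.47×10^6 > 1×10^6, the flow is turbulent.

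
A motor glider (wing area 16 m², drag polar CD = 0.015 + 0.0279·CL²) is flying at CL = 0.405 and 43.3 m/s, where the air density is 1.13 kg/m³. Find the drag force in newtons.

CD = 0.015 + 0.0279 × 0.405² = 0.01958
D = ½ρv²S·CD = ½ × 1.13 × 43.3² × 16 × 0.01958 = 332 N

D = 332 N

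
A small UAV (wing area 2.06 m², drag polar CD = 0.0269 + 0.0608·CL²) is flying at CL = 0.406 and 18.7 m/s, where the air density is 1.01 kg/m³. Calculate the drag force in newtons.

CD = 0.0269 + 0.0608 × 0.406² = 0.03692
D = ½ρv²S·CD = ½ × 1.01 × 18.7² × 2.06 × 0.03692 = 13.4 N

D = 13.4 N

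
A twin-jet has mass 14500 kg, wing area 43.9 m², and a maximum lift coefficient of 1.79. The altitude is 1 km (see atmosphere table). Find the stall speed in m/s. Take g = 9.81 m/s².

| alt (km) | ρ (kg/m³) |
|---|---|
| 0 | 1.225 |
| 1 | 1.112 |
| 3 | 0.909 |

V_stall = 57.1 m/s

At 1 km, from the table: ρ = 1.112 kg/m³.
At stall, lift equals weight: L = W = m·g = 14500 × 9.81 = 1.422×10^5 N.
V_stall = √(2W/(ρ·S·CL,max)) = √(2 × 1.422×10^5 / (1.112 × 43.9 × 1.79))
V_stall = √3256 = 57.1 m/s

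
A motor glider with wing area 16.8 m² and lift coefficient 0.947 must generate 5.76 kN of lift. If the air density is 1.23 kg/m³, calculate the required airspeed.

v = 24.3 m/s

L = ½ρv²S·CL ⇒ v = √(2L/(ρ·S·CL))
v = √(2 × 5760 / (1.23 × 16.8 × 0.947)) = √588.7 = 24.3 m/s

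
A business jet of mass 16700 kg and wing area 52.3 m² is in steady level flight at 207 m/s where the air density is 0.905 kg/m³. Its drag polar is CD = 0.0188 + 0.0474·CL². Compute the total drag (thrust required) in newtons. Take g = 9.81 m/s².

Level flight ⇒ L = W = m·g = 16700 × 9.81 = 1.6383×10^5 N.
Dynamic pressure q = 0.5 × 0.905 × 207² = 19390 Pa.
CL = W/(q·S) = 1.6383×10^5 / (19390 × 52.3) = 0.1616.
CD = 0.0188 + 0.0474 × 0.1616² = 0.02004.
D = q·S·CD = 19390 × 52.3 × 0.02004 = 20320 N

D = 20300 N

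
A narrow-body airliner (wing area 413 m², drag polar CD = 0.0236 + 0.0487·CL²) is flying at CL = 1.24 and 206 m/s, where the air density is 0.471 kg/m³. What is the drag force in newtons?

D = 4.06×10^5 N

CD = 0.0236 + 0.0487 × 1.24² = 0.09848
D = ½ρv²S·CD = ½ × 0.471 × 206² × 413 × 0.09848 = 4.06×10^5 N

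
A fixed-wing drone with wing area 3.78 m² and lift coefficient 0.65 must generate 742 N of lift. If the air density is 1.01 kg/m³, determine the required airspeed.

v = 24.5 m/s

L = ½ρv²S·CL ⇒ v = √(2L/(ρ·S·CL))
v = √(2 × 742 / (1.01 × 3.78 × 0.65)) = √598 = 24.5 m/s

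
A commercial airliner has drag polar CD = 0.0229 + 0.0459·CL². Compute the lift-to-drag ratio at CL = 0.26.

CD = 0.0229 + 0.0459 × 0.26² = 0.026
L/D = CL/CD = 0.26 / 0.026 = 10

L/D = 10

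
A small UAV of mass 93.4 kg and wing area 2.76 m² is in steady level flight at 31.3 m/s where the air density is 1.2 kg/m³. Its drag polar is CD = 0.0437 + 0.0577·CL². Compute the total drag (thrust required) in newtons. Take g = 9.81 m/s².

D = 101 N

In steady level flight, lift balances weight: W = mg = 93.4 × 9.81 = 916.25 N.
Dynamic pressure q = 0.5 × 1.2 × 31.3² = 587.8 Pa.
CL = W/(q·S) = 916.25 / (587.8 × 2.76) = 0.5648.
CD = 0.0437 + 0.0577 × 0.5648² = 0.0621.
D = q·S·CD = 587.8 × 2.76 × 0.0621 = 100.8 N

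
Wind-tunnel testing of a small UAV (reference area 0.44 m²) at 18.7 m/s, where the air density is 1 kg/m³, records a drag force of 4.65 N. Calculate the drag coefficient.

From D = ½ρv²S·CD, rearranging gives CD = 2D/(ρv²S).
CD = 2 × 4.65 / (1 × 18.7² × 0.44) = 0.0604

CD = 0.0604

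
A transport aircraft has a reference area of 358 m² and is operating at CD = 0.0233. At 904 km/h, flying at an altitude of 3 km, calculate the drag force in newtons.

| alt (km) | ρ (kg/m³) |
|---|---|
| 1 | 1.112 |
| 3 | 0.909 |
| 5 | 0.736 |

At 3 km, from the table: ρ = 0.909 kg/m³.
Convert speed: v = 904 km/h ÷ 3.6 = 251.1 m/s.
Dynamic pressure q = ½ρv² = ½ × 0.909 × 251.1² = 28660 Pa.
D = q·S·CD = 28660 × 358 × 0.0233 = 2.39×10^5 N ≈ 239 kN

D = 2.39×10^5 N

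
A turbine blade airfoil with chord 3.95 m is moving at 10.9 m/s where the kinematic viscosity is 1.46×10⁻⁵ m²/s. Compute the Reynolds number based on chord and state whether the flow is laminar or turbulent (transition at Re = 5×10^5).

Re = 2.95×10^6 (turbulent)

Re = v·c/ν = 10.9 × 3.95 / (1.46×10⁻⁵) = 2.95×10^6
Since 2.95×10^6 > 5×10^5, the flow is turbulent.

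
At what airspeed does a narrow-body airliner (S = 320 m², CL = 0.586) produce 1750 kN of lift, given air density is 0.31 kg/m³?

v = 245 m/s

L = ½ρv²S·CL ⇒ v = √(2L/(ρ·S·CL))
v = √(2 × 1.75×10^6 / (0.31 × 320 × 0.586)) = √60210 = 245 m/s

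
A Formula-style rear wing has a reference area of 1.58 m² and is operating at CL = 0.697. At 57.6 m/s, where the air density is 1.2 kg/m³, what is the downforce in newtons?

L = 2190 N

Dynamic pressure q = ½ρv² = ½ × 1.2 × 57.6² = 1991 Pa.
L = q·S·CL = 1991 × 1.58 × 0.697 = 2190 N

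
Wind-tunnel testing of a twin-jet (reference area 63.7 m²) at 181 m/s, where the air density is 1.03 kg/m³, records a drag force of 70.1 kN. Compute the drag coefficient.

CD = 0.0652

From D = ½ρv²S·CD, rearranging gives CD = 2D/(ρv²S).
CD = 2 × 70100 / (1.03 × 181² × 63.7) = 0.0652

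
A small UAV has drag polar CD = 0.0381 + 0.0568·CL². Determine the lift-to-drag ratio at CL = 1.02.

CD = 0.0381 + 0.0568 × 1.02² = 0.09719
L/D = CL/CD = 1.02 / 0.09719 = 10.5

L/D = 10.5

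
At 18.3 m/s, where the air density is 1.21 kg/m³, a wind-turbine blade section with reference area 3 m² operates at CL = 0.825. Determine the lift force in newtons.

Dynamic pressure q = ½ρv² = ½ × 1.21 × 18.3² = 202.6 Pa.
L = q·S·CL = 202.6 × 3 × 0.825 = 501 N

L = 501 N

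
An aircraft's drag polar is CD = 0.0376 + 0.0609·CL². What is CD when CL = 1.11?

CD = 0.0376 + 0.0609 × 1.11² = 0.0376 + 0.07503 = 0.113

CD = 0.113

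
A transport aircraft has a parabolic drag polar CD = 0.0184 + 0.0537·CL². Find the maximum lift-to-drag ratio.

For CD = CD0 + K·CL², (L/D)max occurs at CL* = √(CD0/K) and equals 1/(2√(K·CD0)).
(L/D)max = 1/(2√(0.0537 × 0.0184)) = 1/(2 × 0.03143) = 15.9

(L/D)max = 15.9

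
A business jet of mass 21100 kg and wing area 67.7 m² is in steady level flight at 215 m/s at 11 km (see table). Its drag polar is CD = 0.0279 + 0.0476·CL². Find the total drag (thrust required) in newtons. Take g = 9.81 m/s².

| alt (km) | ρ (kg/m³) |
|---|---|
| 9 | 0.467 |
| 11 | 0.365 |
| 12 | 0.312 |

D = 19500 N

At 11 km, from the table: ρ = 0.365 kg/m³.
Level flight ⇒ L = W = m·g = 21100 × 9.81 = 2.0699×10^5 N.
Dynamic pressure q = 0.5 × 0.365 × 215² = 8436 Pa.
CL = W/(q·S) = 2.0699×10^5 / (8436 × 67.7) = 0.3624.
CD = 0.0279 + 0.0476 × 0.3624² = 0.03415.
D = q·S·CD = 8436 × 67.7 × 0.03415 = 19510 N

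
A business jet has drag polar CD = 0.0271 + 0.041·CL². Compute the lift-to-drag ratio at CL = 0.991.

L/D = 14.7

CD = 0.0271 + 0.041 × 0.991² = 0.06737
L/D = CL/CD = 0.991 / 0.06737 = 14.7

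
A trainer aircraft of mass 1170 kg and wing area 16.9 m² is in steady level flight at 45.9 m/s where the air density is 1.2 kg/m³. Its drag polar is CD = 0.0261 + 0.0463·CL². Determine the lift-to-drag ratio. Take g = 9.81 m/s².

L/D = 13.6

In steady level flight, lift balances weight: W = mg = 1170 × 9.81 = 11478 N.
q = ½ρv² = ½ × 1.2 × 45.9² = 1264 Pa.
CL = W/(q·S) = 11478 / (1264 × 16.9) = 0.5373.
CD = 0.0261 + 0.0463 × 0.5373² = 0.03946.
L/D = CL/CD = 0.5373 / 0.03946 = 13.6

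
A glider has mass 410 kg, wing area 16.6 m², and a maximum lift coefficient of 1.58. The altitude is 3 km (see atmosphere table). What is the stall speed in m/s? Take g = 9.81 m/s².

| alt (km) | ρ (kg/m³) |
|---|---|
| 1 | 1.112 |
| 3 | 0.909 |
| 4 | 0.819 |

At 3 km, from the table: ρ = 0.909 kg/m³.
At stall, lift equals weight: L = W = m·g = 410 × 9.81 = 4022 N.
V_stall = √(2W/(ρ·S·CL,max)) = √(2 × 4022 / (0.909 × 16.6 × 1.58))
V_stall = √337.4 = 18.4 m/s

V_stall = 18.4 m/s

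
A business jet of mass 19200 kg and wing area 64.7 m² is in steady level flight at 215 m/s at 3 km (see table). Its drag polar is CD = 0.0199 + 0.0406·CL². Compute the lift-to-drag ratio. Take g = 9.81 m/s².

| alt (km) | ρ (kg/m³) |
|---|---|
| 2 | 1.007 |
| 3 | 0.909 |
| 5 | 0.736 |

At 3 km, from the table: ρ = 0.909 kg/m³.
Weight W = mg = 19200 × 9.81 = 1.8835×10^5 N; in level flight L = W.
Dynamic pressure q = 0.5 × 0.909 × 215² = 21010 Pa.
CL = 2W/(ρv²S) = 2×1.8835×10^5/(0.909×215²×64.7) = 0.1386.
CD = 0.0199 + 0.0406 × 0.1386² = 0.02068.
L/D = CL/CD = 0.1386 / 0.02068 = 6.7

L/D = 6.7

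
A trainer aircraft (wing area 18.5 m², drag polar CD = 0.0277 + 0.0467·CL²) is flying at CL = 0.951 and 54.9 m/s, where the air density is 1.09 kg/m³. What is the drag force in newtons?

CD = 0.0277 + 0.0467 × 0.951² = 0.06994
D = ½ρv²S·CD = ½ × 1.09 × 54.9² × 18.5 × 0.06994 = 2130 N

D = 2130 N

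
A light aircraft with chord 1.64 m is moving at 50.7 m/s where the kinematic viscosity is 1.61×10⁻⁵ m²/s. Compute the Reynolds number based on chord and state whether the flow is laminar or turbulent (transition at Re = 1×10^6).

Re = 5.16×10^6 (turbulent)

Re = v·c/ν = 50.7 × 1.64 / (1.61×10⁻⁵) = 5.16×10^6
Since 5.16×10^6 > 1×10^6, the flow is turbulent.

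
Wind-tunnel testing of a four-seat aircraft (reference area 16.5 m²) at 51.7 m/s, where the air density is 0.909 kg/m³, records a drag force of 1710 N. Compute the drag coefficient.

From D = ½ρv²S·CD, rearranging gives CD = 2D/(ρv²S).
CD = 2 × 1710 / (0.909 × 51.7² × 16.5) = 0.0853

CD = 0.0853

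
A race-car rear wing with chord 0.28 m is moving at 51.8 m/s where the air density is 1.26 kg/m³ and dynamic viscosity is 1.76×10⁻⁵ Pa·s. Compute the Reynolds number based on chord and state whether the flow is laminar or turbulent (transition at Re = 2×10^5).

Re = 1.04×10^6 (turbulent)

Re = ρ·v·c/μ = 1.26 × 51.8 × 0.28 / (1.76×10⁻⁵) = 1.04×10^6
Since 1.04×10^6 > 2×10^5, the flow is turbulent.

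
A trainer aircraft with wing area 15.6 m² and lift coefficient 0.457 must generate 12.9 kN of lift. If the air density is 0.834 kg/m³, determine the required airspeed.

v = 65.9 m/s

L = ½ρv²S·CL ⇒ v = √(2L/(ρ·S·CL))
v = √(2 × 12900 / (0.834 × 15.6 × 0.457)) = √4339 = 65.9 m/s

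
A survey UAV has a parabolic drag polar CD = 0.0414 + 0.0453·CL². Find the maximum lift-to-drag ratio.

(L/D)max = 11.5

For CD = CD0 + K·CL², (L/D)max occurs at CL* = √(CD0/K) and equals 1/(2√(K·CD0)).
(L/D)max = 1/(2√(0.0453 × 0.0414)) = 1/(2 × 0.04331) = 11.5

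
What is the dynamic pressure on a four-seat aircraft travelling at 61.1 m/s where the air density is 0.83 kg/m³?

q = 1550 Pa

q = ½ρv² = ½ × 0.83 × 61.1² = 1550 Pa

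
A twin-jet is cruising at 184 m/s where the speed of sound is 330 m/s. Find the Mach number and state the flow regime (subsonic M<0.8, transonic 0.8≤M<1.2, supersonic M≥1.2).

M = 0.558 (subsonic)

M = v/a = 184 / 330 = 0.558
M = 0.558 → subsonic.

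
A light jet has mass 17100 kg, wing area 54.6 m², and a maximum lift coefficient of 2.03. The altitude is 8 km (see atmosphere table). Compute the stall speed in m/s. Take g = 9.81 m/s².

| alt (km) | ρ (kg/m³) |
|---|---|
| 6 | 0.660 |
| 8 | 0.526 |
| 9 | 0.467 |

At 8 km, from the table: ρ = 0.526 kg/m³.
Weight W = mg = 17100 × 9.81 = 1.678×10^5 N.
From L = ½ρV²S·CL,max = W: V_stall = √(2W/(ρSCL,max)) = √(2·1.678×10^5/(0.526·54.6·2.03))
V_stall = √5755 = 75.9 m/s

V_stall = 75.9 m/s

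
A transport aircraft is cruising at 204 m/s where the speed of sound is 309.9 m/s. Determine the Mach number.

M = v/a = 204 / 309.9 = 0.658

M = 0.658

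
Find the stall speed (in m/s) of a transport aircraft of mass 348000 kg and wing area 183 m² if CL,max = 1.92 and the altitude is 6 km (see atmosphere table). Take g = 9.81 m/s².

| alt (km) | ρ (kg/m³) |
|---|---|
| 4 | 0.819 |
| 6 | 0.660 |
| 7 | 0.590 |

V_stall = 172 m/s

At 6 km, from the table: ρ = 0.660 kg/m³.
Stall occurs when L = W at CL,max. W = mg = 348000 × 9.81 = 3.414×10^6 N.
V_stall = √(2W/(ρ·S·CL,max)) = √(2 × 3.414×10^6 / (0.66 × 183 × 1.92))
V_stall = √29440 = 172 m/s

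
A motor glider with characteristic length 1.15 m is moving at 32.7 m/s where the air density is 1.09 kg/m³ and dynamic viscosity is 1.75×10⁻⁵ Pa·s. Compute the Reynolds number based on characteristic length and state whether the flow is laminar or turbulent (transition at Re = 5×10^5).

Re = 2.34×10^6 (turbulent)

Re = ρ·v·c/μ = 1.09 × 32.7 × 1.15 / (1.75×10⁻⁵) = 2.34×10^6
Since 2.34×10^6 > 5×10^5, the flow is turbulent.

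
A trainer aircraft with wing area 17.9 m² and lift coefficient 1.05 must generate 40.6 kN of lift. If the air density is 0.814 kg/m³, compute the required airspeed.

v = 72.9 m/s

L = ½ρv²S·CL ⇒ v = √(2L/(ρ·S·CL))
v = √(2 × 40600 / (0.814 × 17.9 × 1.05)) = √5307 = 72.9 m/s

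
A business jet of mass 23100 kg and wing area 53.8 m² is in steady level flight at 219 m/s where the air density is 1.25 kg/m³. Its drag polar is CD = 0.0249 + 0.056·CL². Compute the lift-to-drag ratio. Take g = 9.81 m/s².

L/D = 5.4

In steady level flight, lift balances weight: W = mg = 23100 × 9.81 = 2.2661×10^5 N.
q = ½ρv² = ½ × 1.25 × 219² = 29980 Pa.
Required CL = L/(qS) = 2.2661×10^5/(29980·53.8) = 0.1405.
CD = 0.0249 + 0.056 × 0.1405² = 0.02601.
L/D = CL/CD = 0.1405 / 0.02601 = 5.4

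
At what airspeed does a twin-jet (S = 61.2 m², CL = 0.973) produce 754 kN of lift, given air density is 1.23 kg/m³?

L = ½ρv²S·CL ⇒ v = √(2L/(ρ·S·CL))
v = √(2 × 7.54×10^5 / (1.23 × 61.2 × 0.973)) = √20590 = 143 m/s

v = 143 m/s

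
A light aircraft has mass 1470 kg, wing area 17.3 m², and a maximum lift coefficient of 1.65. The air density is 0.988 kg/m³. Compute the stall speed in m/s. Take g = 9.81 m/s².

Weight W = mg = 1470 × 9.81 = 14420 N.
From L = ½ρV²S·CL,max = W: V_stall = √(2W/(ρSCL,max)) = √(2·14420/(0.988·17.3·1.65))
V_stall = √1023 = 32 m/s

V_stall = 32 m/s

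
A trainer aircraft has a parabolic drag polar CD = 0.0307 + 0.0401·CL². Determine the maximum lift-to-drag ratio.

For CD = CD0 + K·CL², (L/D)max occurs at CL* = √(CD0/K) and equals 1/(2√(K·CD0)).
(L/D)max = 1/(2√(0.0401 × 0.0307)) = 1/(2 × 0.03509) = 14.3

(L/D)max = 14.3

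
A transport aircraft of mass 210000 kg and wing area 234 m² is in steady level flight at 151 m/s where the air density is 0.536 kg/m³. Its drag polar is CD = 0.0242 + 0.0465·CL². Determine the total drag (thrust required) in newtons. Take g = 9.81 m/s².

D = 1.73×10^5 N

Level flight ⇒ L = W = m·g = 210000 × 9.81 = 2.0601×10^6 N.
Dynamic pressure q = 0.5 × 0.536 × 151² = 6111 Pa.
CL = 2W/(ρv²S) = 2×2.0601×10^6/(0.536×151²×234) = 1.441.
CD = 0.0242 + 0.0465 × 1.441² = 0.1207.
D = q·S·CD = 6111 × 234 × 0.1207 = 1.726×10^5 N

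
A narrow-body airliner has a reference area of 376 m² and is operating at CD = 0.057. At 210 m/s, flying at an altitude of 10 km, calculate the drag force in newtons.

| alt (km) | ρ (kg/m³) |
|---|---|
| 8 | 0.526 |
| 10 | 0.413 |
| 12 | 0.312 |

At 10 km, from the table: ρ = 0.413 kg/m³.
Dynamic pressure q = ½ρv² = ½ × 0.413 × 210² = 9107 Pa.
D = q·S·CD = 9107 × 376 × 0.057 = 1.95×10^5 N ≈ 195 kN

D = 1.95×10^5 N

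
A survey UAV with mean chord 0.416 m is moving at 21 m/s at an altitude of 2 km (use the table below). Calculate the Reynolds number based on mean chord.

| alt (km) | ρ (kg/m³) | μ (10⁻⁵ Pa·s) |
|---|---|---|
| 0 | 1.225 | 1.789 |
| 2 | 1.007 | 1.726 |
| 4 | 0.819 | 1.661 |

At 2 km, from the table: ρ = 1.007 kg/m³, μ = 1.726×10⁻⁵ Pa·s.
Re = ρ·v·c/μ = 1.007 × 21 × 0.416 / (1.726×10⁻⁵) = 5.1×10^5

Re = 5.1×10^5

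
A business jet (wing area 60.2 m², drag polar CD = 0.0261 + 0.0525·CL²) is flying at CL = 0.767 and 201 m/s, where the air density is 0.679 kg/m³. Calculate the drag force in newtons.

D = 47100 N

CD = 0.0261 + 0.0525 × 0.767² = 0.05699
D = ½ρv²S·CD = ½ × 0.679 × 201² × 60.2 × 0.05699 = 47100 N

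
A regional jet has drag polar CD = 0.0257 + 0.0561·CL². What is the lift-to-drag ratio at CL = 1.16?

CD = 0.0257 + 0.0561 × 1.16² = 0.1012
L/D = CL/CD = 1.16 / 0.1012 = 11.5

L/D = 11.5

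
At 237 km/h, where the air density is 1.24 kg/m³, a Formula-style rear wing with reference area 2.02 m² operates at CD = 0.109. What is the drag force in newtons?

Convert speed: v = 237 km/h ÷ 3.6 = 65.83 m/s.
Dynamic pressure q = ½ρv² = ½ × 1.24 × 65.83² = 2687 Pa.
D = q·S·CD = 2687 × 2.02 × 0.109 = 592 N

D = 592 N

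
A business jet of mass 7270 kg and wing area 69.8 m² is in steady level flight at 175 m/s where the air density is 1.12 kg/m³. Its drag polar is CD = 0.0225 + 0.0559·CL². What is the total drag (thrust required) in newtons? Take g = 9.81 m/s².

D = 27200 N

Weight W = mg = 7270 × 9.81 = 71319 N; in level flight L = W.
Dynamic pressure q = 0.5 × 1.12 × 175² = 17150 Pa.
CL = 2W/(ρv²S) = 2×71319/(1.12×175²×69.8) = 0.05958.
CD = 0.0225 + 0.0559 × 0.05958² = 0.0227.
D = q·S·CD = 17150 × 69.8 × 0.0227 = 27170 N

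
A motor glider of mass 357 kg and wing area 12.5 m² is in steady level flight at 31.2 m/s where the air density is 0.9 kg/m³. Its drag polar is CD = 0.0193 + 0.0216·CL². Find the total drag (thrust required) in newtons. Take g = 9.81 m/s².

D = 154 N

Weight W = mg = 357 × 9.81 = 3502.2 N; in level flight L = W.
q = ½ρv² = ½ × 0.9 × 31.2² = 438 Pa.
CL = 2W/(ρv²S) = 2×3502.2/(0.9×31.2²×12.5) = 0.6396.
CD = 0.0193 + 0.0216 × 0.6396² = 0.02814.
D = q·S·CD = 438 × 12.5 × 0.02814 = 154.1 N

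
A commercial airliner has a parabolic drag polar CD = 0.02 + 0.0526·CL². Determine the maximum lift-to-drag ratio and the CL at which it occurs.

For CD = CD0 + K·CL², (L/D)max occurs at CL* = √(CD0/K) and equals 1/(2√(K·CD0)).
(L/D)max = 1/(2√(0.0526 × 0.02)) = 1/(2 × 0.03243) = 15.4
CL* = √(0.02/0.0526) = 0.617

(L/D)max = 15.4, at CL = 0.617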